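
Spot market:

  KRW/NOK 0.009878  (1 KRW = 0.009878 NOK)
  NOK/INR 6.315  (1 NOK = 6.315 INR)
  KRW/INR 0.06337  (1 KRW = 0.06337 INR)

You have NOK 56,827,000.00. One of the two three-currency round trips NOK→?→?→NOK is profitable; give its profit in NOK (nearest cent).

Profitable loop is NOK → KRW → INR → NOK:
NOK 56,827,000.00 ÷ 0.009878 = KRW 5,752,885,199
KRW 5,752,885,199 × 0.06337 = INR 364,560,335.09
INR 364,560,335.09 ÷ 6.315 = NOK 57,729,269.21
Profit = NOK 57,729,269.21 − NOK 56,827,000.00

Profit: NOK 902,269.21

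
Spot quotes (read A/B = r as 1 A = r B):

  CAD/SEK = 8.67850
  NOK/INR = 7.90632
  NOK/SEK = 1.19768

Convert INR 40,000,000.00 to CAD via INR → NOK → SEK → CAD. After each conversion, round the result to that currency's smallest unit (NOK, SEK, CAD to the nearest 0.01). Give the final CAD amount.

INR 40,000,000.00 ÷ 7.90632 = NOK 5,059,243.74
NOK 5,059,243.74 × 1.19768 = SEK 6,059,355.04
SEK 6,059,355.04 ÷ 8.67850 = CAD 698,203.04

CAD 698,203.04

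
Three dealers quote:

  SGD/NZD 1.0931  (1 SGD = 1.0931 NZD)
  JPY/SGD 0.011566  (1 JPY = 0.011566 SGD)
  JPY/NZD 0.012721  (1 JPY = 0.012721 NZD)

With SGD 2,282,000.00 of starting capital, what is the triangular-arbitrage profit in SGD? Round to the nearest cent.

Profitable loop is SGD → JPY → NZD → SGD:
SGD 2,282,000.00 ÷ 0.011566 = JPY 197,302,438
JPY 197,302,438 × 0.012721 = NZD 2,509,884.32
NZD 2,509,884.32 ÷ 1.0931 = SGD 2,296,115.92
Profit = SGD 2,296,115.92 − SGD 2,282,000.00

Profit: SGD 14,115.92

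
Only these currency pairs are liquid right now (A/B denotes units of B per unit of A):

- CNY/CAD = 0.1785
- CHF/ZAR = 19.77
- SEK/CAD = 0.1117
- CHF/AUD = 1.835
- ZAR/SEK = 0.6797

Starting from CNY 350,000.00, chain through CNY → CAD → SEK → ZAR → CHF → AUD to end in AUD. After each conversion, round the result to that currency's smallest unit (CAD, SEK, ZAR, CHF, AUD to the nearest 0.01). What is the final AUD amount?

CNY 350,000.00 × 0.1785 = CAD 62,475.00
CAD 62,475.00 ÷ 0.1117 = SEK 559,310.65
SEK 559,310.65 ÷ 0.6797 = ZAR 822,878.70
ZAR 822,878.70 ÷ 19.77 = CHF 41,622.59
CHF 41,622.59 × 1.835 = AUD 76,377.45

AUD 76,377.45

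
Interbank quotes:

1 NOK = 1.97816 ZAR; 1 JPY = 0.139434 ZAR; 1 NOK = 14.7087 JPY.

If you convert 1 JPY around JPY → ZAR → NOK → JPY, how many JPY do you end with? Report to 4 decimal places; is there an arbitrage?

Around JPY → ZAR → NOK → JPY: 1 × 0.139434 ÷ 1.97816 × 14.7087 = 1.036768
Product > 1; profitable direction is JPY → ZAR → NOK → JPY.

1.0368 (arbitrage exists)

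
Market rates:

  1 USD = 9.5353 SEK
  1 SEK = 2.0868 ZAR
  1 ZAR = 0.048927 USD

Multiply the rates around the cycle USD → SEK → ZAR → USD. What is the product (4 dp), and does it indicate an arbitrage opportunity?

0.9736 (arbitrage exists)

Around USD → SEK → ZAR → USD: 1 × 9.5353 × 2.0868 × 0.048927 = 0.973562
Product < 1; profitable direction is USD → ZAR → SEK → USD.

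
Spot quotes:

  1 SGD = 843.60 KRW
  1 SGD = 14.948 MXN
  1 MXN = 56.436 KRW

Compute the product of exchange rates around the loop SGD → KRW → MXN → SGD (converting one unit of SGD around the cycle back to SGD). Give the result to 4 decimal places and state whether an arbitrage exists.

1.0000 (no arbitrage)

Around SGD → KRW → MXN → SGD: 1 × 843.60 ÷ 56.436 ÷ 14.948 = 0.999994
Product ≈ 1 (deviation 0.001%, within rounding noise).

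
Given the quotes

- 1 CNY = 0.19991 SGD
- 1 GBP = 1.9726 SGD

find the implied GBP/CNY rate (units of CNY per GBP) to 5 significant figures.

GBP/CNY = 9.8674

1 GBP × 1.9726 = 1.9726 SGD
1.9726 SGD ÷ 0.19991 = 9.86744 CNY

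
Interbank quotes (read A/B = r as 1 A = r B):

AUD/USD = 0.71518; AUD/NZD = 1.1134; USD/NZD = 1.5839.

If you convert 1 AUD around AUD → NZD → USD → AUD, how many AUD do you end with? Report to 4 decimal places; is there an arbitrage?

0.9829 (arbitrage exists)

Around AUD → NZD → USD → AUD: 1 × 1.1134 ÷ 1.5839 ÷ 0.71518 = 0.982897
Product < 1; profitable direction is AUD → USD → NZD → AUD.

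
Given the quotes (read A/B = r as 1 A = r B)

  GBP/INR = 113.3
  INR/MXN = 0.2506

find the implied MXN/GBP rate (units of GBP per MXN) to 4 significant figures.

MXN/GBP = 0.03522

1 MXN ÷ 0.2506 = 3.99042 INR
3.99042 INR ÷ 113.3 = 0.03522 GBP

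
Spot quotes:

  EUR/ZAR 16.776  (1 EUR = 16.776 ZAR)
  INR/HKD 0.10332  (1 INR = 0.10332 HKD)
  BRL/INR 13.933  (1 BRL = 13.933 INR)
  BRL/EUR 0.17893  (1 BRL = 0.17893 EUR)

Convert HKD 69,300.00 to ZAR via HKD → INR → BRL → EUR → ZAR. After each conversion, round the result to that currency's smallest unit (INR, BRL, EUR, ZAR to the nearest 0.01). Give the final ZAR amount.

HKD 69,300.00 ÷ 0.10332 = INR 670,731.71
INR 670,731.71 ÷ 13.933 = BRL 48,139.79
BRL 48,139.79 × 0.17893 = EUR 8,613.65
EUR 8,613.65 × 16.776 = ZAR 144,502.59

ZAR 144,502.59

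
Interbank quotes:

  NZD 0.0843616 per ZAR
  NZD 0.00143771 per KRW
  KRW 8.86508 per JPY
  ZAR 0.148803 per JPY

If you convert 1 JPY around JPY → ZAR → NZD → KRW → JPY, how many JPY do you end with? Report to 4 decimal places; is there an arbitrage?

0.9849 (arbitrage exists)

Around JPY → ZAR → NZD → KRW → JPY: 1 × 0.148803 × 0.0843616 ÷ 0.00143771 ÷ 8.86508 = 0.984924
Product < 1; profitable direction is JPY → KRW → NZD → ZAR → JPY.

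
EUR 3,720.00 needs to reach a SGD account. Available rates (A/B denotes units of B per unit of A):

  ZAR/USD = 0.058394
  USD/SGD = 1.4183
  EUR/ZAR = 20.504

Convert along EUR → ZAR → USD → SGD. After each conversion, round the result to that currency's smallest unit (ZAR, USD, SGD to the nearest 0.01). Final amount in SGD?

SGD 6,317.11

EUR 3,720.00 × 20.504 = ZAR 76,274.88
ZAR 76,274.88 × 0.058394 = USD 4,454.00
USD 4,454.00 × 1.4183 = SGD 6,317.11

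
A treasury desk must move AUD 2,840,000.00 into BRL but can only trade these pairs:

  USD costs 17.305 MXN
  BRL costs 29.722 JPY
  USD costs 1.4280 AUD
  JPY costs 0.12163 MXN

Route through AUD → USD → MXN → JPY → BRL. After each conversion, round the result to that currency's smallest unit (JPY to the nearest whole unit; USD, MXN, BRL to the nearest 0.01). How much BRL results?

BRL 9,520,132.66

AUD 2,840,000.00 ÷ 1.4280 = USD 1,988,795.52
USD 1,988,795.52 × 17.305 = MXN 34,416,106.47
MXN 34,416,106.47 ÷ 0.12163 = JPY 282,957,383
JPY 282,957,383 ÷ 29.722 = BRL 9,520,132.66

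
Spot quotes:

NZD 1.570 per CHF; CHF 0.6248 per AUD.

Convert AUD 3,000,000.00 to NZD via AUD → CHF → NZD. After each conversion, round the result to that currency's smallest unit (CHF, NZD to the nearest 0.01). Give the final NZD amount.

AUD 3,000,000.00 × 0.6248 = CHF 1,874,400.00
CHF 1,874,400.00 × 1.570 = NZD 2,942,808.00

NZD 2,942,808.00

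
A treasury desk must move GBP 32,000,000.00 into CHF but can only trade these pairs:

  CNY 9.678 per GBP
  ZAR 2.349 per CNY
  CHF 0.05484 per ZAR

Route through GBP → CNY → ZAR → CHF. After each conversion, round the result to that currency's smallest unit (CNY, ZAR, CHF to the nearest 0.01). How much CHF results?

GBP 32,000,000.00 × 9.678 = CNY 309,696,000.00
CNY 309,696,000.00 × 2.349 = ZAR 727,475,904.00
ZAR 727,475,904.00 × 0.05484 = CHF 39,894,778.58

CHF 39,894,778.58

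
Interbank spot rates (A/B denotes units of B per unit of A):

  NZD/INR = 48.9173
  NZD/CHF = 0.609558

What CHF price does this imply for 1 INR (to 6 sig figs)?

1 INR ÷ 48.9173 = 0.0204427 NZD
0.0204427 NZD × 0.609558 = 0.012461 CHF

INR/CHF = 0.0124610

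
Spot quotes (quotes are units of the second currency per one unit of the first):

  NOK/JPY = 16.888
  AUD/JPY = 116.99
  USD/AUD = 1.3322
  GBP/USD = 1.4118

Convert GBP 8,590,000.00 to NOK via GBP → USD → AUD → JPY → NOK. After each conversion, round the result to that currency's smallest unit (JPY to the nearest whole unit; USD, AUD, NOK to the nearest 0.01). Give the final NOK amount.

NOK 111,919,636.67

GBP 8,590,000.00 × 1.4118 = USD 12,127,362.00
USD 12,127,362.00 × 1.3322 = AUD 16,156,071.66
AUD 16,156,071.66 × 116.99 = JPY 1,890,098,824
JPY 1,890,098,824 ÷ 16.888 = NOK 111,919,636.67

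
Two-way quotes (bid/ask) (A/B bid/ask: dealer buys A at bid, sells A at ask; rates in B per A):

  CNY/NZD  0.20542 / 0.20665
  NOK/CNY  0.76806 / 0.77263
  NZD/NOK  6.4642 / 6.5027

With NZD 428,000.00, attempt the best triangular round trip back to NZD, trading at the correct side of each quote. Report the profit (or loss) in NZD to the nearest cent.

Net profit: NZD 8,512.24

Best loop NZD → NOK → CNY → NZD:
NZD 428,000.00 × 6.4642 (sell NZD at bid) = NOK 2,766,677.60
NOK 2,766,677.60 × 0.76806 (sell NOK at bid) = CNY 2,124,974.40
CNY 2,124,974.40 × 0.20542 (sell CNY at bid) = NZD 436,512.24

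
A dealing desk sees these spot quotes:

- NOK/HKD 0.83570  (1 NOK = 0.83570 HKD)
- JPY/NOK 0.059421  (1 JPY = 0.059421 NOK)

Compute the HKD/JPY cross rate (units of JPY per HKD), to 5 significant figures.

1 HKD ÷ 0.83570 = 1.1966 NOK
1.1966 NOK ÷ 0.059421 = 20.1377 JPY

HKD/JPY = 20.138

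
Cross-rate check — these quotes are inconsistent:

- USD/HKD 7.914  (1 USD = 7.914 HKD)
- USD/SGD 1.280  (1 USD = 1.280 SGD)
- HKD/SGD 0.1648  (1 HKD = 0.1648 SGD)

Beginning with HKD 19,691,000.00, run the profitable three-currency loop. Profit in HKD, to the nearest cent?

Profit: HKD 372,701.40

Profitable loop is HKD → SGD → USD → HKD:
HKD 19,691,000.00 × 0.1648 = SGD 3,245,076.80
SGD 3,245,076.80 ÷ 1.280 = USD 2,535,216.25
USD 2,535,216.25 × 7.914 = HKD 20,063,701.40
Profit = HKD 20,063,701.40 − HKD 19,691,000.00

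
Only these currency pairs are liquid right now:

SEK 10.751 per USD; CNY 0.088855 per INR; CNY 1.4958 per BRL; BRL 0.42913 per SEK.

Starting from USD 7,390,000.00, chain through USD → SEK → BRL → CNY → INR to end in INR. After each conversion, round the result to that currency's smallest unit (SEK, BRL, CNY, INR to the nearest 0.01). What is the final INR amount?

USD 7,390,000.00 × 10.751 = SEK 79,449,890.00
SEK 79,449,890.00 × 0.42913 = BRL 34,094,331.30
BRL 34,094,331.30 × 1.4958 = CNY 50,998,300.76
CNY 50,998,300.76 ÷ 0.088855 = INR 573,949,701.87

INR 573,949,701.87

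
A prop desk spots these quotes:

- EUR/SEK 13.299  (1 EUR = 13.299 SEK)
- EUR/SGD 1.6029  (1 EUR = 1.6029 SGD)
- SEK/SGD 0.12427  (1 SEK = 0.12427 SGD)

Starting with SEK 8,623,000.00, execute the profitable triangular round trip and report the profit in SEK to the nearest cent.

Profit: SEK 267,726.32

Profitable loop is SEK → SGD → EUR → SEK:
SEK 8,623,000.00 × 0.12427 = SGD 1,071,580.21
SGD 1,071,580.21 ÷ 1.6029 = EUR 668,525.93
EUR 668,525.93 × 13.299 = SEK 8,890,726.32
Profit = SEK 8,890,726.32 − SEK 8,623,000.00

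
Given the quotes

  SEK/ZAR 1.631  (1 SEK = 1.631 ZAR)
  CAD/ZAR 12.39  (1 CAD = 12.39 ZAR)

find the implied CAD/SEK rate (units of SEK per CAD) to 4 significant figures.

CAD/SEK = 7.597

1 CAD × 12.39 = 12.39 ZAR
12.39 ZAR ÷ 1.631 = 7.59657 SEK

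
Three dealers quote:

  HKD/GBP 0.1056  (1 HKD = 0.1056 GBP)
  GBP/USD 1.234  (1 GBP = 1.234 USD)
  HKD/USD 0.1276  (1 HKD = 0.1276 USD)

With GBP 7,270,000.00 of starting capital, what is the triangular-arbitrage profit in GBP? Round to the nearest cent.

Profit: GBP 154,424.83

Profitable loop is GBP → USD → HKD → GBP:
GBP 7,270,000.00 × 1.234 = USD 8,971,180.00
USD 8,971,180.00 ÷ 0.1276 = HKD 70,307,053.29
HKD 70,307,053.29 × 0.1056 = GBP 7,424,424.83
Profit = GBP 7,424,424.83 − GBP 7,270,000.00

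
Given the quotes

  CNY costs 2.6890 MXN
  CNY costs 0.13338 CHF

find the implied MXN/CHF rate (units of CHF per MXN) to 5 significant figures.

MXN/CHF = 0.049602

1 MXN ÷ 2.6890 = 0.371885 CNY
0.371885 CNY × 0.13338 = 0.0496021 CHF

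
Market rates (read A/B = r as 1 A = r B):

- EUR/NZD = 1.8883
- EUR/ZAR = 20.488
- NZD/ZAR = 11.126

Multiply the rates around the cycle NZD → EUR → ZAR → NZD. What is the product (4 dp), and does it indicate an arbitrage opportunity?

Around NZD → EUR → ZAR → NZD: 1 ÷ 1.8883 × 20.488 ÷ 11.126 = 0.975191
Product < 1; profitable direction is NZD → ZAR → EUR → NZD.

0.9752 (arbitrage exists)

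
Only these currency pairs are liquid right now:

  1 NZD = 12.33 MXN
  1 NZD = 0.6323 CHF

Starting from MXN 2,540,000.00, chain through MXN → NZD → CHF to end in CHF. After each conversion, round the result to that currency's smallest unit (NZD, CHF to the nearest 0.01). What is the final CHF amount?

MXN 2,540,000.00 ÷ 12.33 = NZD 206,001.62
NZD 206,001.62 × 0.6323 = CHF 130,254.82

CHF 130,254.82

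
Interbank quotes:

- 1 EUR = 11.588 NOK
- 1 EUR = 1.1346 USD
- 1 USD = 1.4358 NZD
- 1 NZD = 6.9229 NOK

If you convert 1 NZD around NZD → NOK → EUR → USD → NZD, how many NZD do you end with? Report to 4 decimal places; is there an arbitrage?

Around NZD → NOK → EUR → USD → NZD: 1 × 6.9229 ÷ 11.588 × 1.1346 × 1.4358 = 0.973232
Product < 1; profitable direction is NZD → USD → EUR → NOK → NZD.

0.9732 (arbitrage exists)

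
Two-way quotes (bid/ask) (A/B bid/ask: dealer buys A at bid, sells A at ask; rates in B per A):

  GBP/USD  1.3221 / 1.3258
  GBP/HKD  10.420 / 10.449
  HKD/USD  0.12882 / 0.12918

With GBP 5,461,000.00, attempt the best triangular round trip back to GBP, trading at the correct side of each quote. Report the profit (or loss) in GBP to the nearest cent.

Net profit: GBP 67,981.99

Best loop GBP → HKD → USD → GBP:
GBP 5,461,000.00 × 10.420 (sell GBP at bid) = HKD 56,903,620.00
HKD 56,903,620.00 × 0.12882 (sell HKD at bid) = USD 7,330,324.33
USD 7,330,324.33 ÷ 1.3258 (buy GBP at ask) = GBP 5,528,981.99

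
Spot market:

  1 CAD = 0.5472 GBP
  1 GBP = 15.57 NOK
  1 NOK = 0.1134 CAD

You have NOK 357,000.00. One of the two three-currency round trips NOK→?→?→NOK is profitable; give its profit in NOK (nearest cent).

Profitable loop is NOK → GBP → CAD → NOK:
NOK 357,000.00 ÷ 15.57 = GBP 22,928.71
GBP 22,928.71 ÷ 0.5472 = CAD 41,901.88
CAD 41,901.88 ÷ 0.1134 = NOK 369,505.12
Profit = NOK 369,505.12 − NOK 357,000.00

Profit: NOK 12,505.12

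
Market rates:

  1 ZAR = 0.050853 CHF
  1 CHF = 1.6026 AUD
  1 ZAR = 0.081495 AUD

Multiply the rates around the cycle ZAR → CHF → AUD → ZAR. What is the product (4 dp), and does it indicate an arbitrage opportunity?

1.0000 (no arbitrage)

Around ZAR → CHF → AUD → ZAR: 1 × 0.050853 × 1.6026 ÷ 0.081495 = 1.000025
Product ≈ 1 (deviation 0.002%, within rounding noise).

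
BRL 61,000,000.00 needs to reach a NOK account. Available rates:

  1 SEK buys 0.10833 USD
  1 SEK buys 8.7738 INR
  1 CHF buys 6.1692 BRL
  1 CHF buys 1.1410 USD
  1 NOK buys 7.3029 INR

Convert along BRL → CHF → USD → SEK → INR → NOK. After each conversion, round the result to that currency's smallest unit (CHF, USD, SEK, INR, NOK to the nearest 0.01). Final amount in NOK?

BRL 61,000,000.00 ÷ 6.1692 = CHF 9,887,829.86
CHF 9,887,829.86 × 1.1410 = USD 11,282,013.87
USD 11,282,013.87 ÷ 0.10833 = SEK 104,144,870.95
SEK 104,144,870.95 × 8.7738 = INR 913,746,268.74
INR 913,746,268.74 ÷ 7.3029 = NOK 125,121,016.14

NOK 125,121,016.14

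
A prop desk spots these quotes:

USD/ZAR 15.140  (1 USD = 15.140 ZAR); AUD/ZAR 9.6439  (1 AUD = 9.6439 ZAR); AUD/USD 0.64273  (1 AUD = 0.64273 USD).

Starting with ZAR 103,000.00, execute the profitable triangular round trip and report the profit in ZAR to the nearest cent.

Profit: ZAR 929.53

Profitable loop is ZAR → AUD → USD → ZAR:
ZAR 103,000.00 ÷ 9.6439 = AUD 10,680.33
AUD 10,680.33 × 0.64273 = USD 6,864.57
USD 6,864.57 × 15.140 = ZAR 103,929.53
Profit = ZAR 103,929.53 − ZAR 103,000.00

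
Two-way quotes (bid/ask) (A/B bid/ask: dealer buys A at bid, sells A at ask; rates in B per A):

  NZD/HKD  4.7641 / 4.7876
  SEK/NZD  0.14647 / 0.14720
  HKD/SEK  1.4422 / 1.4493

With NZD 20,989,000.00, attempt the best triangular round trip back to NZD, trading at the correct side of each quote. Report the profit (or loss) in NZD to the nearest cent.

Net profit: NZD 133,571.52

Best loop NZD → HKD → SEK → NZD:
NZD 20,989,000.00 × 4.7641 (sell NZD at bid) = HKD 99,993,694.90
HKD 99,993,694.90 × 1.4422 (sell HKD at bid) = SEK 144,210,906.78
SEK 144,210,906.78 × 0.14647 (sell SEK at bid) = NZD 21,122,571.52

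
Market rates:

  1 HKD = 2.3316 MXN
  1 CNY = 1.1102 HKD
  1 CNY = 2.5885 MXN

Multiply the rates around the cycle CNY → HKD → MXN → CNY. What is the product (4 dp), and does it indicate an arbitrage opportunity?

Around CNY → HKD → MXN → CNY: 1 × 1.1102 × 2.3316 ÷ 2.5885 = 1.000016
Product ≈ 1 (deviation 0.002%, within rounding noise).

1.0000 (no arbitrage)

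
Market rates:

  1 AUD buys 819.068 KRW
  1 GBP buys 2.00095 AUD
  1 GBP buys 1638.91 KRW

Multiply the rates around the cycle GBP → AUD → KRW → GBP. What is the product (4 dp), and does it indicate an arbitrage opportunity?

1.0000 (no arbitrage)

Around GBP → AUD → KRW → GBP: 1 × 2.00095 × 819.068 ÷ 1638.91 = 1.000003
Product ≈ 1 (deviation 0.000%, within rounding noise).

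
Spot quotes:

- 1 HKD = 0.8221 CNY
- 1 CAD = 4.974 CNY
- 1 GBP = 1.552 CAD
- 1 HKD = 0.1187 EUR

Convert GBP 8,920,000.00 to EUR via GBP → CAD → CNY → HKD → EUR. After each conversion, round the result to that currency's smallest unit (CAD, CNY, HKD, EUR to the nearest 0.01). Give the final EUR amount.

GBP 8,920,000.00 × 1.552 = CAD 13,843,840.00
CAD 13,843,840.00 × 4.974 = CNY 68,859,260.16
CNY 68,859,260.16 ÷ 0.8221 = HKD 83,760,199.68
HKD 83,760,199.68 × 0.1187 = EUR 9,942,335.70

EUR 9,942,335.70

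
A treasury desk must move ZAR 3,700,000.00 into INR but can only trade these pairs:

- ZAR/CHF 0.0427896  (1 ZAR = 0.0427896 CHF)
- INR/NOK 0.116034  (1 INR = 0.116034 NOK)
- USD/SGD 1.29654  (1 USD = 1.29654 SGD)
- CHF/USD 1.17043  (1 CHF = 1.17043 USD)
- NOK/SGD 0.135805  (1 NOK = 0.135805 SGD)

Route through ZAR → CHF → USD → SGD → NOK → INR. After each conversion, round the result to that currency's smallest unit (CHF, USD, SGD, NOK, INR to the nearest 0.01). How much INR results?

ZAR 3,700,000.00 × 0.0427896 = CHF 158,321.52
CHF 158,321.52 × 1.17043 = USD 185,304.26
USD 185,304.26 × 1.29654 = SGD 240,254.39
SGD 240,254.39 ÷ 0.135805 = NOK 1,769,112.99
NOK 1,769,112.99 ÷ 0.116034 = INR 15,246,505.25

INR 15,246,505.25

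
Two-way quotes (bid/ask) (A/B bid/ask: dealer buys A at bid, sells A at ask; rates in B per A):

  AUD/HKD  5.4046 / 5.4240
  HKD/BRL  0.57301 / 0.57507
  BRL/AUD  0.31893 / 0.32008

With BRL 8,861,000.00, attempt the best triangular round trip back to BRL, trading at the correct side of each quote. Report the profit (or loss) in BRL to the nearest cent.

Net profit: BRL 14,315.60

Best loop BRL → HKD → AUD → BRL:
BRL 8,861,000.00 ÷ 0.57507 (buy HKD at ask) = HKD 15,408,558.96
HKD 15,408,558.96 ÷ 5.4240 (buy AUD at ask) = AUD 2,840,811.02
AUD 2,840,811.02 ÷ 0.32008 (buy BRL at ask) = BRL 8,875,315.60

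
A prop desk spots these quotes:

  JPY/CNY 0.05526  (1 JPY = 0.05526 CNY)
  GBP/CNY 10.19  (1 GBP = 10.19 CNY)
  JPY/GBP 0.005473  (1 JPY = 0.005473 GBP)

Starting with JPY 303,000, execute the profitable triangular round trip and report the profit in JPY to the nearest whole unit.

Profit: JPY 2,796

Profitable loop is JPY → GBP → CNY → JPY:
JPY 303,000 × 0.005473 = GBP 1,658.32
GBP 1,658.32 × 10.19 = CNY 16,898.27
CNY 16,898.27 ÷ 0.05526 = JPY 305,796
Profit = JPY 305,796 − JPY 303,000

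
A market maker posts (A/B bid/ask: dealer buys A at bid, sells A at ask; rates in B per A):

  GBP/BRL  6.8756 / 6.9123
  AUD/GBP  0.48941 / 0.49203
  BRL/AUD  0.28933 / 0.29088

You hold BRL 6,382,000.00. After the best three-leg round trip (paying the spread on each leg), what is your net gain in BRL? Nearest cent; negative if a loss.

Best loop BRL → GBP → AUD → BRL:
BRL 6,382,000.00 ÷ 6.9123 (buy GBP at ask) = GBP 923,281.69
GBP 923,281.69 ÷ 0.49203 (buy AUD at ask) = AUD 1,876,474.37
AUD 1,876,474.37 ÷ 0.29088 (buy BRL at ask) = BRL 6,451,025.76

Net profit: BRL 69,025.76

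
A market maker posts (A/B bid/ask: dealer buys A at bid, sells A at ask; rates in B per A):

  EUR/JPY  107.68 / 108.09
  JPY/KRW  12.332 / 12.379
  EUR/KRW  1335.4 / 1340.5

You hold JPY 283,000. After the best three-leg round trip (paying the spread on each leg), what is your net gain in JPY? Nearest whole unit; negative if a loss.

Best loop JPY → EUR → KRW → JPY:
JPY 283,000 ÷ 108.09 (buy EUR at ask) = EUR 2,618.19
EUR 2,618.19 × 1335.4 (sell EUR at bid) = KRW 3,496,329
KRW 3,496,329 ÷ 12.379 (buy JPY at ask) = JPY 282,440

Net result: JPY -560 (no profitable arbitrage after spreads)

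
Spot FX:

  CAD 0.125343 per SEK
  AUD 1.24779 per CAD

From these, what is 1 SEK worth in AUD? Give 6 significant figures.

1 SEK × 0.125343 = 0.125343 CAD
0.125343 CAD × 1.24779 = 0.156402 AUD

SEK/AUD = 0.156402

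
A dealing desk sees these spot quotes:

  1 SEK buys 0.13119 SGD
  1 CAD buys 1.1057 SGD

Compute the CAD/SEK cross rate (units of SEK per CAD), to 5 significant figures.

1 CAD × 1.1057 = 1.1057 SGD
1.1057 SGD ÷ 0.13119 = 8.42823 SEK

CAD/SEK = 8.4282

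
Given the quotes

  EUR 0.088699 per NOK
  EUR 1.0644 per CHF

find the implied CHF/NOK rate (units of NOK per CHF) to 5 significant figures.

1 CHF × 1.0644 = 1.0644 EUR
1.0644 EUR ÷ 0.088699 = 12.0001 NOK

CHF/NOK = 12.000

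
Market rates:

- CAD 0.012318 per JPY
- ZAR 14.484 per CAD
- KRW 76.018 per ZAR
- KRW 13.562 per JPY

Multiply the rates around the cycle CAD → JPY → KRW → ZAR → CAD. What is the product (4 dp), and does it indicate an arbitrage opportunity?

1.0000 (no arbitrage)

Around CAD → JPY → KRW → ZAR → CAD: 1 ÷ 0.012318 × 13.562 ÷ 76.018 ÷ 14.484 = 0.999951
Product ≈ 1 (deviation 0.005%, within rounding noise).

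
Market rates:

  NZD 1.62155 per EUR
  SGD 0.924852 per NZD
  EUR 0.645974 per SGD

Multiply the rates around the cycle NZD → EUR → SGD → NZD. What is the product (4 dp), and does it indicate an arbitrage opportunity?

Around NZD → EUR → SGD → NZD: 1 ÷ 1.62155 ÷ 0.645974 ÷ 0.924852 = 1.032244
Product > 1; profitable direction is NZD → EUR → SGD → NZD.

1.0322 (arbitrage exists)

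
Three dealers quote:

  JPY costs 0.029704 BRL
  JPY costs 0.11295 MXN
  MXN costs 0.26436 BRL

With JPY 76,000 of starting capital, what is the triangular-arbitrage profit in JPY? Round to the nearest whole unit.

Profitable loop is JPY → MXN → BRL → JPY:
JPY 76,000 × 0.11295 = MXN 8,584.20
MXN 8,584.20 × 0.26436 = BRL 2,269.32
BRL 2,269.32 ÷ 0.029704 = JPY 76,398
Profit = JPY 76,398 − JPY 76,000

Profit: JPY 398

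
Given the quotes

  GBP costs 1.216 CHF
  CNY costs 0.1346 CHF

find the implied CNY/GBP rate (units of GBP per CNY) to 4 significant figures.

CNY/GBP = 0.1107

1 CNY × 0.1346 = 0.1346 CHF
0.1346 CHF ÷ 1.216 = 0.110691 GBP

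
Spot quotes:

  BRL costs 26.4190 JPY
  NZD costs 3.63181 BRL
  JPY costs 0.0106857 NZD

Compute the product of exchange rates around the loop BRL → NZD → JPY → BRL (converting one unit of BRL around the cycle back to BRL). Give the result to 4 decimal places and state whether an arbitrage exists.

Around BRL → NZD → JPY → BRL: 1 ÷ 3.63181 ÷ 0.0106857 ÷ 26.4190 = 0.975343
Product < 1; profitable direction is BRL → JPY → NZD → BRL.

0.9753 (arbitrage exists)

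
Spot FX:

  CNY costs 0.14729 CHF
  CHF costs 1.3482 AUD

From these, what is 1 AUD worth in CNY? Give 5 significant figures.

1 AUD ÷ 1.3482 = 0.74173 CHF
0.74173 CHF ÷ 0.14729 = 5.03585 CNY

AUD/CNY = 5.0358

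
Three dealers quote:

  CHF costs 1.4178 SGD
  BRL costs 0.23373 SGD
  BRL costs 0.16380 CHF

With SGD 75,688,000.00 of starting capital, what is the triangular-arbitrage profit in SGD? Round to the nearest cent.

Profit: SGD 487,027.40

Profitable loop is SGD → CHF → BRL → SGD:
SGD 75,688,000.00 ÷ 1.4178 = CHF 53,384,116.24
CHF 53,384,116.24 ÷ 0.16380 = BRL 325,910,355.53
BRL 325,910,355.53 × 0.23373 = SGD 76,175,027.40
Profit = SGD 76,175,027.40 − SGD 75,688,000.00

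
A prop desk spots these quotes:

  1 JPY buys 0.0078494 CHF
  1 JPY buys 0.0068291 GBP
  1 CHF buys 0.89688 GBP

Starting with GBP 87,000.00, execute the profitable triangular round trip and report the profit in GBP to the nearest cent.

Profit: GBP 2,686.40

Profitable loop is GBP → JPY → CHF → GBP:
GBP 87,000.00 ÷ 0.0068291 = JPY 12,739,600
JPY 12,739,600 × 0.0078494 = CHF 99,998.21
CHF 99,998.21 × 0.89688 = GBP 89,686.40
Profit = GBP 89,686.40 − GBP 87,000.00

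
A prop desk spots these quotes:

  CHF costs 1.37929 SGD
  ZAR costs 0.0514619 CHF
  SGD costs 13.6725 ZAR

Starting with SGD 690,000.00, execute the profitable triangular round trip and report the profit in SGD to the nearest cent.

Profit: SGD 20,983.88

Profitable loop is SGD → CHF → ZAR → SGD:
SGD 690,000.00 ÷ 1.37929 = CHF 500,257.38
CHF 500,257.38 ÷ 0.0514619 = ZAR 9,720,927.11
ZAR 9,720,927.11 ÷ 13.6725 = SGD 710,983.88
Profit = SGD 710,983.88 − SGD 690,000.00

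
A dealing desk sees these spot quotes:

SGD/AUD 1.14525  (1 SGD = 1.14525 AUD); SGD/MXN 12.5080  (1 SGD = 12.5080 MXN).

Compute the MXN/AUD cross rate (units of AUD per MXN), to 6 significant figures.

1 MXN ÷ 12.5080 = 0.0799488 SGD
0.0799488 SGD × 1.14525 = 0.0915614 AUD

MXN/AUD = 0.0915614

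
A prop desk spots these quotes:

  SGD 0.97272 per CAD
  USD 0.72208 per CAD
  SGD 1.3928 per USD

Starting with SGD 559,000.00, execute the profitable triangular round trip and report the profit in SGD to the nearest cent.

Profitable loop is SGD → CAD → USD → SGD:
SGD 559,000.00 ÷ 0.97272 = CAD 574,677.19
CAD 574,677.19 × 0.72208 = USD 414,962.91
USD 414,962.91 × 1.3928 = SGD 577,960.34
Profit = SGD 577,960.34 − SGD 559,000.00

Profit: SGD 18,960.34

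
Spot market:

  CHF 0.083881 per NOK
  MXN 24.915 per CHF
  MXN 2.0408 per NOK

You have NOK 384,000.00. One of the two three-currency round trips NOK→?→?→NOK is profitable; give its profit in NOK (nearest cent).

Profit: NOK 9,237.81

Profitable loop is NOK → CHF → MXN → NOK:
NOK 384,000.00 × 0.083881 = CHF 32,210.30
CHF 32,210.30 × 24.915 = MXN 802,519.72
MXN 802,519.72 ÷ 2.0408 = NOK 393,237.81
Profit = NOK 393,237.81 − NOK 384,000.00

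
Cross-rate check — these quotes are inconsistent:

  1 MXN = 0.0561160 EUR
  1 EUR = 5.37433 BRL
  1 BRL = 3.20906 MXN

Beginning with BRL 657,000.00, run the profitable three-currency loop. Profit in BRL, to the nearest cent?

Profitable loop is BRL → EUR → MXN → BRL:
BRL 657,000.00 ÷ 5.37433 = EUR 122,247.80
EUR 122,247.80 ÷ 0.0561160 = MXN 2,178,483.79
MXN 2,178,483.79 ÷ 3.20906 = BRL 678,854.18
Profit = BRL 678,854.18 − BRL 657,000.00

Profit: BRL 21,854.18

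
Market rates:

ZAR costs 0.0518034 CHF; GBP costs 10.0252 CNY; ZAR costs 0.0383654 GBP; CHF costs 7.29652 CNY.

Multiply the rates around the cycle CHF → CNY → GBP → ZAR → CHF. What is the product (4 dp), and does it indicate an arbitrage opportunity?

Around CHF → CNY → GBP → ZAR → CHF: 1 × 7.29652 ÷ 10.0252 ÷ 0.0383654 × 0.0518034 = 0.982746
Product < 1; profitable direction is CHF → ZAR → GBP → CNY → CHF.

0.9827 (arbitrage exists)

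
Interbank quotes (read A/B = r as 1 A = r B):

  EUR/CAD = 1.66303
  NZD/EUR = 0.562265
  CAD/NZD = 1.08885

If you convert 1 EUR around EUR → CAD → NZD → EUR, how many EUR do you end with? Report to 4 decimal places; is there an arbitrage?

1.0181 (arbitrage exists)

Around EUR → CAD → NZD → EUR: 1 × 1.66303 × 1.08885 × 0.562265 = 1.018144
Product > 1; profitable direction is EUR → CAD → NZD → EUR.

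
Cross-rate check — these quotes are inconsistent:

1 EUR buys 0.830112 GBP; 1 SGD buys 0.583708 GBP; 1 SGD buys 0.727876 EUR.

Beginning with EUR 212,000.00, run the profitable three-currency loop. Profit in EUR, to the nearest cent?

Profitable loop is EUR → GBP → SGD → EUR:
EUR 212,000.00 × 0.830112 = GBP 175,983.74
GBP 175,983.74 ÷ 0.583708 = SGD 301,492.77
SGD 301,492.77 × 0.727876 = EUR 219,449.35
Profit = EUR 219,449.35 − EUR 212,000.00

Profit: EUR 7,449.35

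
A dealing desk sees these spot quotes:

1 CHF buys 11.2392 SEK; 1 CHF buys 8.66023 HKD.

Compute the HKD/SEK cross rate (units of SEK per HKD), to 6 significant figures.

HKD/SEK = 1.29779

1 HKD ÷ 8.66023 = 0.11547 CHF
0.11547 CHF × 11.2392 = 1.29779 SEK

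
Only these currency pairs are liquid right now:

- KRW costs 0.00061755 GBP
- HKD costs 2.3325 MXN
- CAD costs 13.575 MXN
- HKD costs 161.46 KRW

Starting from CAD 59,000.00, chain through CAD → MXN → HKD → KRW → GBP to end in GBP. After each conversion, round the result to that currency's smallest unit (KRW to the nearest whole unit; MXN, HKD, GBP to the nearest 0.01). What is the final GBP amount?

CAD 59,000.00 × 13.575 = MXN 800,925.00
MXN 800,925.00 ÷ 2.3325 = HKD 343,376.21
HKD 343,376.21 × 161.46 = KRW 55,441,523
KRW 55,441,523 × 0.00061755 = GBP 34,237.91

GBP 34,237.91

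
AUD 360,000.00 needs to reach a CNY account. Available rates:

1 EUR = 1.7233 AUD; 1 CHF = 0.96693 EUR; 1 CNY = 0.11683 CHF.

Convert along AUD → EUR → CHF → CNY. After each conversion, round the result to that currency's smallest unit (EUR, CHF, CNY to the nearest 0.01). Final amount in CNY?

AUD 360,000.00 ÷ 1.7233 = EUR 208,901.53
EUR 208,901.53 ÷ 0.96693 = CHF 216,046.18
CHF 216,046.18 ÷ 0.11683 = CNY 1,849,235.47

CNY 1,849,235.47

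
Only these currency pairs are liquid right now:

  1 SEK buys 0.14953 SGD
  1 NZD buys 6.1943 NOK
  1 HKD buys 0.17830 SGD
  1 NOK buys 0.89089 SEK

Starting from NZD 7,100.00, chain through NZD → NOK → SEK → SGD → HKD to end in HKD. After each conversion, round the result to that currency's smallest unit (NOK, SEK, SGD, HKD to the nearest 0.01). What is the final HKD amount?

NZD 7,100.00 × 6.1943 = NOK 43,979.53
NOK 43,979.53 × 0.89089 = SEK 39,180.92
SEK 39,180.92 × 0.14953 = SGD 5,858.72
SGD 5,858.72 ÷ 0.17830 = HKD 32,858.78

HKD 32,858.78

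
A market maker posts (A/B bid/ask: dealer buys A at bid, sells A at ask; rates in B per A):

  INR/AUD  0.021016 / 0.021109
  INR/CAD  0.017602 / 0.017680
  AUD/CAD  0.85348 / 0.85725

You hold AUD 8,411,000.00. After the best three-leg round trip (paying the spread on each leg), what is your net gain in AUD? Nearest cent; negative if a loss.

Net profit: AUD 122,138.22

Best loop AUD → CAD → INR → AUD:
AUD 8,411,000.00 × 0.85348 (sell AUD at bid) = CAD 7,178,620.28
CAD 7,178,620.28 ÷ 0.017680 (buy INR at ask) = INR 406,030,558.82
INR 406,030,558.82 × 0.021016 (sell INR at bid) = AUD 8,533,138.22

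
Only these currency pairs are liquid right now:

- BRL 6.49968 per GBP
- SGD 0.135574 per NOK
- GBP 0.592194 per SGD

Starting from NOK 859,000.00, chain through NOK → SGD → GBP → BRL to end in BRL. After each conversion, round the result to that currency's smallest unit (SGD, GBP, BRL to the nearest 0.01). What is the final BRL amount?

BRL 448,255.44

NOK 859,000.00 × 0.135574 = SGD 116,458.07
SGD 116,458.07 × 0.592194 = GBP 68,965.77
GBP 68,965.77 × 6.49968 = BRL 448,255.44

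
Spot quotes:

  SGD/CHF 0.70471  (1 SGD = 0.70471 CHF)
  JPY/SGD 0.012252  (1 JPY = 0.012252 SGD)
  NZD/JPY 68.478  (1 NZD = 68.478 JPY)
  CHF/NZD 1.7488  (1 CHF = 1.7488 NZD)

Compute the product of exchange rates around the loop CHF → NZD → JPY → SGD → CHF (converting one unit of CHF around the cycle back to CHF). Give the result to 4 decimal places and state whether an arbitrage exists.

1.0340 (arbitrage exists)

Around CHF → NZD → JPY → SGD → CHF: 1 × 1.7488 × 68.478 × 0.012252 × 0.70471 = 1.033972
Product > 1; profitable direction is CHF → NZD → JPY → SGD → CHF.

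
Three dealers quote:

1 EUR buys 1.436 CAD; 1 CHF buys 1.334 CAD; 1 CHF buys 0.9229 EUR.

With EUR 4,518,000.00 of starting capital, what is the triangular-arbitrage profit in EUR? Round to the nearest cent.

Profitable loop is EUR → CHF → CAD → EUR:
EUR 4,518,000.00 ÷ 0.9229 = CHF 4,895,438.29
CHF 4,895,438.29 × 1.334 = CAD 6,530,514.68
CAD 6,530,514.68 ÷ 1.436 = EUR 4,547,712.17
Profit = EUR 4,547,712.17 − EUR 4,518,000.00

Profit: EUR 29,712.17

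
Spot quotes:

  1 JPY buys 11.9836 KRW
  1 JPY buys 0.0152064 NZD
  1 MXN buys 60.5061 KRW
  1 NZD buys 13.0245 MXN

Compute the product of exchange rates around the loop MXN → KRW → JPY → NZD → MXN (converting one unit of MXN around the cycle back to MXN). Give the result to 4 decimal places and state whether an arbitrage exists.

Around MXN → KRW → JPY → NZD → MXN: 1 × 60.5061 ÷ 11.9836 × 0.0152064 × 13.0245 = 0.999998
Product ≈ 1 (deviation 0.000%, within rounding noise).

1.0000 (no arbitrage)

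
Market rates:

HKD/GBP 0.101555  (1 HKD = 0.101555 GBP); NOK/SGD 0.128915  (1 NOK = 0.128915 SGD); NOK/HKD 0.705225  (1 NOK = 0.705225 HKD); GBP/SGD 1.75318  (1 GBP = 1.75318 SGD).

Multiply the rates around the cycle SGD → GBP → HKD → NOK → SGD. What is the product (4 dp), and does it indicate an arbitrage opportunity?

1.0267 (arbitrage exists)

Around SGD → GBP → HKD → NOK → SGD: 1 ÷ 1.75318 ÷ 0.101555 ÷ 0.705225 × 0.128915 = 1.026710
Product > 1; profitable direction is SGD → GBP → HKD → NOK → SGD.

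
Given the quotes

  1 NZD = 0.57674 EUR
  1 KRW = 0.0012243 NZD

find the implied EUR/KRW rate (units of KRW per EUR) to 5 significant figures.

EUR/KRW = 1416.2

1 EUR ÷ 0.57674 = 1.73388 NZD
1.73388 NZD ÷ 0.0012243 = 1416.22 KRW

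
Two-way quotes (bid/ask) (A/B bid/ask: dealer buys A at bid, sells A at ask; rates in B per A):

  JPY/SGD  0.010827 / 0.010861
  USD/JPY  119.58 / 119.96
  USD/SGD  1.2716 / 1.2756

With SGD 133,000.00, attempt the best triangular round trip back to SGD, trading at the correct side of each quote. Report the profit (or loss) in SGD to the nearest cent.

Best loop SGD → USD → JPY → SGD:
SGD 133,000.00 ÷ 1.2756 (buy USD at ask) = USD 104,264.66
USD 104,264.66 × 119.58 (sell USD at bid) = JPY 12,467,968
JPY 12,467,968 × 0.010827 (sell JPY at bid) = SGD 134,990.69

Net profit: SGD 1,990.69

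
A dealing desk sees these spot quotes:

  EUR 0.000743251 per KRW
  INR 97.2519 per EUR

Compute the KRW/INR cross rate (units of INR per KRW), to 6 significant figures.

KRW/INR = 0.0722826

1 KRW × 0.000743251 = 0.000743251 EUR
0.000743251 EUR × 97.2519 = 0.0722826 INR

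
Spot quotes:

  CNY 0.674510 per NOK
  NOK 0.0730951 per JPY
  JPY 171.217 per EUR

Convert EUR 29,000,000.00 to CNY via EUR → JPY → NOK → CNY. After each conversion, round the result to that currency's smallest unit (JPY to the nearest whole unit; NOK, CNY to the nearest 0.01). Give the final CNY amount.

CNY 244,805,707.23

EUR 29,000,000.00 × 171.217 = JPY 4,965,293,000
JPY 4,965,293,000 × 0.0730951 = NOK 362,938,588.36
NOK 362,938,588.36 × 0.674510 = CNY 244,805,707.23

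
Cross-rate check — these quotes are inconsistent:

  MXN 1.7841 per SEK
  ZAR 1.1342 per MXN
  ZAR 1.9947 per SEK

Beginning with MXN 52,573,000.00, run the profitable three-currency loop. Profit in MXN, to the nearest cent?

Profit: MXN 759,753.78

Profitable loop is MXN → ZAR → SEK → MXN:
MXN 52,573,000.00 × 1.1342 = ZAR 59,628,296.60
ZAR 59,628,296.60 ÷ 1.9947 = SEK 29,893,365.72
SEK 29,893,365.72 × 1.7841 = MXN 53,332,753.78
Profit = MXN 53,332,753.78 − MXN 52,573,000.00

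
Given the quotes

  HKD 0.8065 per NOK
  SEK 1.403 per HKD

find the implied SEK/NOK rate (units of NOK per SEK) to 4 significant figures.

SEK/NOK = 0.8838

1 SEK ÷ 1.403 = 0.712758 HKD
0.712758 HKD ÷ 0.8065 = 0.883767 NOK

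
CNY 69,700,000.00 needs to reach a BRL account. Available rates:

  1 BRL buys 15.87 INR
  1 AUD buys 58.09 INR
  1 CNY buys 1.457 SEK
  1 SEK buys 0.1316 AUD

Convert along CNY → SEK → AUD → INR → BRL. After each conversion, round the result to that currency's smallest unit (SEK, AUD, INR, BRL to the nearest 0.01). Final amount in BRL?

CNY 69,700,000.00 × 1.457 = SEK 101,552,900.00
SEK 101,552,900.00 × 0.1316 = AUD 13,364,361.64
AUD 13,364,361.64 × 58.09 = INR 776,335,767.67
INR 776,335,767.67 ÷ 15.87 = BRL 48,918,447.87

BRL 48,918,447.87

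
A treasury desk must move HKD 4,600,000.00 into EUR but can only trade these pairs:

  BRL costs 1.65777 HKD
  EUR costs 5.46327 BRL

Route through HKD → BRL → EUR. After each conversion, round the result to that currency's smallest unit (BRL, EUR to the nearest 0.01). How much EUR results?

EUR 507,903.13

HKD 4,600,000.00 ÷ 1.65777 = BRL 2,774,811.95
BRL 2,774,811.95 ÷ 5.46327 = EUR 507,903.13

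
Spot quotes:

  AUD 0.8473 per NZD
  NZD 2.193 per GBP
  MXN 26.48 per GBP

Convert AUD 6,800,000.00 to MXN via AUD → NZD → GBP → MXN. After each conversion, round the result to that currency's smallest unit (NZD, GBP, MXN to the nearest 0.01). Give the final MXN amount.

AUD 6,800,000.00 ÷ 0.8473 = NZD 8,025,492.74
NZD 8,025,492.74 ÷ 2.193 = GBP 3,659,595.41
GBP 3,659,595.41 × 26.48 = MXN 96,906,086.46

MXN 96,906,086.46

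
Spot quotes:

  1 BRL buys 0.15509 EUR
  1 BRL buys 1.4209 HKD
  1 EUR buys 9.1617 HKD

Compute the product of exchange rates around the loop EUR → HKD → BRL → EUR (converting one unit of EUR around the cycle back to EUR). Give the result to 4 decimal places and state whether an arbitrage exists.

Around EUR → HKD → BRL → EUR: 1 × 9.1617 ÷ 1.4209 × 0.15509 = 0.999992
Product ≈ 1 (deviation 0.001%, within rounding noise).

1.0000 (no arbitrage)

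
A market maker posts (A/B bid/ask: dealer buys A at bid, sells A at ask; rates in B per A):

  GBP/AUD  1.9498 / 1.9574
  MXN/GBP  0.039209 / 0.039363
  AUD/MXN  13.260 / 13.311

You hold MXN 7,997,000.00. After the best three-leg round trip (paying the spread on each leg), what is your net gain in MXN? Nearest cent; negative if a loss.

Best loop MXN → GBP → AUD → MXN:
MXN 7,997,000.00 × 0.039209 (sell MXN at bid) = GBP 313,554.37
GBP 313,554.37 × 1.9498 (sell GBP at bid) = AUD 611,368.32
AUD 611,368.32 × 13.260 (sell AUD at bid) = MXN 8,106,743.88

Net profit: MXN 109,743.88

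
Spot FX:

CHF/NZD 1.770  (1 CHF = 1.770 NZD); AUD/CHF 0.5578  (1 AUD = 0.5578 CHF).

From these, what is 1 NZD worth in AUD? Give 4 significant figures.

NZD/AUD = 1.013

1 NZD ÷ 1.770 = 0.564972 CHF
0.564972 CHF ÷ 0.5578 = 1.01286 AUD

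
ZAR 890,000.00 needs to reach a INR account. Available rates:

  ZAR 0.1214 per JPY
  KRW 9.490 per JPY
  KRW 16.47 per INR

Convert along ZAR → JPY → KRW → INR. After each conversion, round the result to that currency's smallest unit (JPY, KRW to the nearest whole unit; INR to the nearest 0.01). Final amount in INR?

INR 4,224,194.90

ZAR 890,000.00 ÷ 0.1214 = JPY 7,331,137
JPY 7,331,137 × 9.490 = KRW 69,572,490
KRW 69,572,490 ÷ 16.47 = INR 4,224,194.90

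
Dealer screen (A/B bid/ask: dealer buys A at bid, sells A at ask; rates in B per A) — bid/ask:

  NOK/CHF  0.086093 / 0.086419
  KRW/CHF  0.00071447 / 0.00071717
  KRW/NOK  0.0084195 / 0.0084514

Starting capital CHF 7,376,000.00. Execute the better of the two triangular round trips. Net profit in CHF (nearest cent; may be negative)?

Net profit: CHF 79,090.79

Best loop CHF → KRW → NOK → CHF:
CHF 7,376,000.00 ÷ 0.00071717 (buy KRW at ask) = KRW 10,284,869,696
KRW 10,284,869,696 × 0.0084195 (sell KRW at bid) = NOK 86,593,460.41
NOK 86,593,460.41 × 0.086093 (sell NOK at bid) = CHF 7,455,090.79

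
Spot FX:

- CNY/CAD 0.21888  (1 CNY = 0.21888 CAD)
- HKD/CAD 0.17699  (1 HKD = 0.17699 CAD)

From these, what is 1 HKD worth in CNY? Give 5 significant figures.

HKD/CNY = 0.80862

1 HKD × 0.17699 = 0.17699 CAD
0.17699 CAD ÷ 0.21888 = 0.808617 CNY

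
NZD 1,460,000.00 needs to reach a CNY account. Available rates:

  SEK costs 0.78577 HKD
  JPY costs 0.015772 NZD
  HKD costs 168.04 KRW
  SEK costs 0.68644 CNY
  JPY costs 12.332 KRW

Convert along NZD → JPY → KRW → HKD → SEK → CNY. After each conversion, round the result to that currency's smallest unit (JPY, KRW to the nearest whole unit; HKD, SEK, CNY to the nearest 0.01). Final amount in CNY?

CNY 5,934,635.78

NZD 1,460,000.00 ÷ 0.015772 = JPY 92,569,110
JPY 92,569,110 × 12.332 = KRW 1,141,562,265
KRW 1,141,562,265 ÷ 168.04 = HKD 6,793,396.01
HKD 6,793,396.01 ÷ 0.78577 = SEK 8,645,527.33
SEK 8,645,527.33 × 0.68644 = CNY 5,934,635.78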